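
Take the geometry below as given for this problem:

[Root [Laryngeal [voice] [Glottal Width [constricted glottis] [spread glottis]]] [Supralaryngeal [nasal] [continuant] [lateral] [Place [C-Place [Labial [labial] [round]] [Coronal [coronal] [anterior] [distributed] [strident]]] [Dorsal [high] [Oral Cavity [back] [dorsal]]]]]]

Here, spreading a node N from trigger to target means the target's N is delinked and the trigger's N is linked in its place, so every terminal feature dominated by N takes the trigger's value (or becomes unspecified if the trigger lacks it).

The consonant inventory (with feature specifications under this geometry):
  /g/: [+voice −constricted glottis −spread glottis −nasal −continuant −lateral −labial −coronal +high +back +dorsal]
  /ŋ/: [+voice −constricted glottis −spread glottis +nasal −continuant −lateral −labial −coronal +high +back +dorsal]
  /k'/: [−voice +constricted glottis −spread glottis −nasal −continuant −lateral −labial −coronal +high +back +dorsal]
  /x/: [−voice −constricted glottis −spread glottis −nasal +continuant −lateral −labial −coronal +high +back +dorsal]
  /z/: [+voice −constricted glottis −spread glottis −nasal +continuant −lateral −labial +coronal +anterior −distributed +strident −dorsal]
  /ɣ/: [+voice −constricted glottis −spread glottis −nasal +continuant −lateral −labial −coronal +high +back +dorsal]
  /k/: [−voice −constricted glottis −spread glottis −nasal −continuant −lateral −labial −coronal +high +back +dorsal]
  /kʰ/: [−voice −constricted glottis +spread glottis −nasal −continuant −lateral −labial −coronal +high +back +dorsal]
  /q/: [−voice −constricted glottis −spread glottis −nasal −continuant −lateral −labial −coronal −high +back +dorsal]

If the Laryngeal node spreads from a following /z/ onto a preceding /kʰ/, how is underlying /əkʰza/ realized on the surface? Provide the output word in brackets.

Terminals under Laryngeal in this geometry: [voice], [constricted glottis], [spread glottis].
Spreading Laryngeal from /z/ onto /kʰ/ replaces those values with /z/'s: [+voice], [−constricted glottis], [−spread glottis]. Features outside Laryngeal ([nasal], [continuant], [lateral], …) stay as in /kʰ/.
Among the inventory, only /g/ has exactly this specification, giving the surface form [əgza].

[əgza]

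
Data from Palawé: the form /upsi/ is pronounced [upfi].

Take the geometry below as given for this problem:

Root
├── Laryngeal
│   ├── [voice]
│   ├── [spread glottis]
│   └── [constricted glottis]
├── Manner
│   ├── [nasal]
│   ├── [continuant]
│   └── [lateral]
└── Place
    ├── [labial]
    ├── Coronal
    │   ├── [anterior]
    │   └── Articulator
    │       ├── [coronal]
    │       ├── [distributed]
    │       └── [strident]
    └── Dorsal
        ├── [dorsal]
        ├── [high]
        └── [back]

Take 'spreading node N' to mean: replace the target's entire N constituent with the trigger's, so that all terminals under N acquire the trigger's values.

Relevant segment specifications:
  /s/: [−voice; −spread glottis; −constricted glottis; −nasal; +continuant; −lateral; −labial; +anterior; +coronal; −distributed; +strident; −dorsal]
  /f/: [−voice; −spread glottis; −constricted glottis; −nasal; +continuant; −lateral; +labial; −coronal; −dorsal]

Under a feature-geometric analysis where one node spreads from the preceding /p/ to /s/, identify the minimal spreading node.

Place

Comparing /s/ with its surface form [f], the features that change are [labial], [coronal], [anterior], [distributed], [strident].
Tracing each changed feature up the tree, the paths first meet at Place; any lower node misses at least one of them.
Spreading Place from /p/ overwrites each of those terminals with /p/'s values, yielding exactly [f].
Had Root spread, [continuant] would have taken /p/'s value; it stays as in /s/, confirming the spreading constituent is exactly Place.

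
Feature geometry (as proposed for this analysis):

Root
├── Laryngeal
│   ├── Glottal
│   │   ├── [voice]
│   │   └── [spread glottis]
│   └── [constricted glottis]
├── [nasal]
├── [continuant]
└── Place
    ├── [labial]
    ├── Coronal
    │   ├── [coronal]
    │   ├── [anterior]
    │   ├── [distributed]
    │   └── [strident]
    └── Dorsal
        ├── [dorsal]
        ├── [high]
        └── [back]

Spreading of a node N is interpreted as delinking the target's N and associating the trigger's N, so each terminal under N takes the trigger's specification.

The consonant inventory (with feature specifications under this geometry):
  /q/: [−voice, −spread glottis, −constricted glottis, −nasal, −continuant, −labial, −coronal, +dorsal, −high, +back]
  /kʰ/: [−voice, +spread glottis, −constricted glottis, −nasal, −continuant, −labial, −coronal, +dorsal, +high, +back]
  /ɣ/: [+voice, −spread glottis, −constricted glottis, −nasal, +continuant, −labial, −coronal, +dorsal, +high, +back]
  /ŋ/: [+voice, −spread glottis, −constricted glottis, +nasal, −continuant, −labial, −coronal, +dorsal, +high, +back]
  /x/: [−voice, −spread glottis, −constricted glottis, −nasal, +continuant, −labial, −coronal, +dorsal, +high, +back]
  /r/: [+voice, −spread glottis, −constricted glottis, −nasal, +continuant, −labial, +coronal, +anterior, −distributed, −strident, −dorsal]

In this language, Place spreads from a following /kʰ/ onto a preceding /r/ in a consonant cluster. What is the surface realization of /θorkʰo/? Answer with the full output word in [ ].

[θoɣkʰo]

The Place node dominates the terminals [labial], [coronal], [anterior], [distributed], [strident], [dorsal], [high], [back].
Spreading Place from /kʰ/ onto /r/ replaces those values with /kʰ/'s: [−labial], [−coronal], [+dorsal], [+high], [+back]. Features outside Place ([voice], [spread glottis], [constricted glottis], …) stay as in /r/.
Among the inventory, only /ɣ/ has exactly this specification, giving the surface form [θoɣkʰo].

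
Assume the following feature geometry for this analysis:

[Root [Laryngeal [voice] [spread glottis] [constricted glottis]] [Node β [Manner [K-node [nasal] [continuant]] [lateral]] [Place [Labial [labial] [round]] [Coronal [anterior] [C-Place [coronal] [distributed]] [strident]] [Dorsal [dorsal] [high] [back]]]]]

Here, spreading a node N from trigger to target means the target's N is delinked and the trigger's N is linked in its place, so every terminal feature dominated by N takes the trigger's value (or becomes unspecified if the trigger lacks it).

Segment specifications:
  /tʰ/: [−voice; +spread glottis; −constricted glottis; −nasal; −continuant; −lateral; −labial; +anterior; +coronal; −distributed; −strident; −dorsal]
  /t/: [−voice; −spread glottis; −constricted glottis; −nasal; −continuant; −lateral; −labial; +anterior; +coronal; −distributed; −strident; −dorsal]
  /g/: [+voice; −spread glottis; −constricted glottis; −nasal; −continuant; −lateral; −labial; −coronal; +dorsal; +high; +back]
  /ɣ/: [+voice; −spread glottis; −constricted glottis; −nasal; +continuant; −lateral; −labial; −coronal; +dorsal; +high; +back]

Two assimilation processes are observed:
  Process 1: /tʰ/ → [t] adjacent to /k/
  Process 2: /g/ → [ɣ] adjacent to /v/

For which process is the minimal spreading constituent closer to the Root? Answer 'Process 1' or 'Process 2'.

Process 1

Process 1 alters [spread glottis]; the lowest dominating node is [spread glottis] (depth 2 from Root).
In Process 2, [continuant] changes, so the minimal spreading node is [continuant] at depth 4.
[spread glottis] is closer to Root than [continuant], so Process 1 spreads the higher node.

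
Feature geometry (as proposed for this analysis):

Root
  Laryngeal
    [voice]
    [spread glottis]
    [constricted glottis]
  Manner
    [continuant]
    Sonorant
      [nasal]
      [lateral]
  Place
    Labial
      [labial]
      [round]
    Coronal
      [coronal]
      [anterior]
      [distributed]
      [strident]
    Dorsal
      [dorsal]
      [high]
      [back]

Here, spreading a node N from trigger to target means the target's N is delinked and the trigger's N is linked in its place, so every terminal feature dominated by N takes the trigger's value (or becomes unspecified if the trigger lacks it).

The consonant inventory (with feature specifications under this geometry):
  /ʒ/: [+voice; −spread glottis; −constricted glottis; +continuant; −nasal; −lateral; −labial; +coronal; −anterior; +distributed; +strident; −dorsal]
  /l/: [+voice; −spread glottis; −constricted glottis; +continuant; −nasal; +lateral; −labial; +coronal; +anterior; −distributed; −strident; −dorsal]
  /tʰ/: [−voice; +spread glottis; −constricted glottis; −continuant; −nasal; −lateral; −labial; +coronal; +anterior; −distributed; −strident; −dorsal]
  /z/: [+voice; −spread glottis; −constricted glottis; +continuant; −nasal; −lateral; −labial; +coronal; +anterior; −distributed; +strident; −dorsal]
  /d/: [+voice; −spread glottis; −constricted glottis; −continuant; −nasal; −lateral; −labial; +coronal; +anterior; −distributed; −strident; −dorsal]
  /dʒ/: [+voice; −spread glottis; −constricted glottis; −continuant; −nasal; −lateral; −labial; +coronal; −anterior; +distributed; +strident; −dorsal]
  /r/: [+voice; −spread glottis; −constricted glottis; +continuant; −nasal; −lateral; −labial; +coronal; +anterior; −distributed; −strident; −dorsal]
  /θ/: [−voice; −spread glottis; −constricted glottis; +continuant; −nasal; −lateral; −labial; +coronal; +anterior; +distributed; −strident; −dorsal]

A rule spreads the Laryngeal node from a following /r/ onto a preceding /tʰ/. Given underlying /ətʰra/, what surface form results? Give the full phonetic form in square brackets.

[ədra]

Terminals under Laryngeal in this geometry: [voice], [spread glottis], [constricted glottis].
After delinking /tʰ/'s Laryngeal and linking /r/'s, the affected terminals become [+voice], [−spread glottis], [−constricted glottis]; [continuant], [nasal], [lateral], … (outside Laryngeal) are retained from /tʰ/.
The resulting bundle matches /d/ in the inventory; substituting it for /tʰ/ gives [ədra].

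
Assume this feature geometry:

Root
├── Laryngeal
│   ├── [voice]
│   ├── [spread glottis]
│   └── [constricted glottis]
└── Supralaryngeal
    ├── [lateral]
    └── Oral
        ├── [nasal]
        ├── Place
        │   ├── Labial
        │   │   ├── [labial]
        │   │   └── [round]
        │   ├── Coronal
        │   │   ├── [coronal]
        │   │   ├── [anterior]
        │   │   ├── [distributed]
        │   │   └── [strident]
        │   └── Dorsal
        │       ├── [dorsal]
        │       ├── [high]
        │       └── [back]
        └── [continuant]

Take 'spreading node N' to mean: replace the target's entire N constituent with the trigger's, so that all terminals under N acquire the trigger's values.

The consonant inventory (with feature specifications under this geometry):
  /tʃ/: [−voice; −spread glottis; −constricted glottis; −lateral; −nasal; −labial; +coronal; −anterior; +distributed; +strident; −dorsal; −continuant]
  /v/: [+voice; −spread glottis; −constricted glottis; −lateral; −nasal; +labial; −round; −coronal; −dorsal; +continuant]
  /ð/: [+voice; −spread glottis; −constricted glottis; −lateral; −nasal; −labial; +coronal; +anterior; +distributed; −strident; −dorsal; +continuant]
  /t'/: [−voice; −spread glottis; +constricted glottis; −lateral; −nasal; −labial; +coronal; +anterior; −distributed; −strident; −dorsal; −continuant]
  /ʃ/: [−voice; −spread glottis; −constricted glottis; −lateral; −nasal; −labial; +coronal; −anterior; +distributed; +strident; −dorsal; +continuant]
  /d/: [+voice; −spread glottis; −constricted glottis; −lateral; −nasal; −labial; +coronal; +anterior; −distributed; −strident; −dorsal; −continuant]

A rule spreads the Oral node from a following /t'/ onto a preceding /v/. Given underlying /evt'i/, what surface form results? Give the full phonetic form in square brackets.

Terminals under Oral in this geometry: [nasal], [labial], [round], [coronal], [anterior], [distributed], [strident], [dorsal], [high], [back], [continuant].
The target acquires /t'/'s values for everything under Oral — [−nasal], [−labial], [+coronal], [+anterior], [−distributed], [−strident], [−dorsal], [−continuant] — while keeping its own [voice], [spread glottis], [constricted glottis], ….
This feature bundle is that of [d], so /evt'i/ surfaces as [edt'i].

[edt'i]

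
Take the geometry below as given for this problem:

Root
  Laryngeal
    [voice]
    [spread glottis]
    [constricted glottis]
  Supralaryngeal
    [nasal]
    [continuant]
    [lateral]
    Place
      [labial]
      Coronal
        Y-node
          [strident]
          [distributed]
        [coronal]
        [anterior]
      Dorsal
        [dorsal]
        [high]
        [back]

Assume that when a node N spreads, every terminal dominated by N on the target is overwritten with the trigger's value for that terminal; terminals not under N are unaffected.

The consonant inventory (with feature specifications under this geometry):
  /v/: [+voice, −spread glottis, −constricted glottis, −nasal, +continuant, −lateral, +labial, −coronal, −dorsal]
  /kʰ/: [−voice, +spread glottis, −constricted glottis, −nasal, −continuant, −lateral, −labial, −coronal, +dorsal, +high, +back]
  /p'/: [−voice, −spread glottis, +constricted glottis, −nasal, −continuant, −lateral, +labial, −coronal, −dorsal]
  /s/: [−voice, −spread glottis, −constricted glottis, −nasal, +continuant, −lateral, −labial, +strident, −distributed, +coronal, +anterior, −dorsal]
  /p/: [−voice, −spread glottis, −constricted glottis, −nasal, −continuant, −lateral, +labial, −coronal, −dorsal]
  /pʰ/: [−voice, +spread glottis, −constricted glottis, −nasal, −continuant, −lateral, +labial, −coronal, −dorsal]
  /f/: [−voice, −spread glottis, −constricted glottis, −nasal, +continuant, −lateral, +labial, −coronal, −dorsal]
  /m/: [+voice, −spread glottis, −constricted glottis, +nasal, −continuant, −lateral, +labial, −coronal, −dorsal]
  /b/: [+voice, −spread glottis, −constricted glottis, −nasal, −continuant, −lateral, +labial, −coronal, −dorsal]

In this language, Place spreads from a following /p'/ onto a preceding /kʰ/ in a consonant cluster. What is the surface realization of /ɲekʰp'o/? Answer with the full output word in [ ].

[ɲepʰp'o]

Terminals under Place in this geometry: [labial], [strident], [distributed], [coronal], [anterior], [dorsal], [high], [back].
Spreading Place from /p'/ onto /kʰ/ replaces those values with /p'/'s: [+labial], [−coronal], [−dorsal]. Features outside Place ([voice], [spread glottis], [constricted glottis], …) stay as in /kʰ/.
Among the inventory, only /pʰ/ has exactly this specification, giving the surface form [ɲepʰp'o].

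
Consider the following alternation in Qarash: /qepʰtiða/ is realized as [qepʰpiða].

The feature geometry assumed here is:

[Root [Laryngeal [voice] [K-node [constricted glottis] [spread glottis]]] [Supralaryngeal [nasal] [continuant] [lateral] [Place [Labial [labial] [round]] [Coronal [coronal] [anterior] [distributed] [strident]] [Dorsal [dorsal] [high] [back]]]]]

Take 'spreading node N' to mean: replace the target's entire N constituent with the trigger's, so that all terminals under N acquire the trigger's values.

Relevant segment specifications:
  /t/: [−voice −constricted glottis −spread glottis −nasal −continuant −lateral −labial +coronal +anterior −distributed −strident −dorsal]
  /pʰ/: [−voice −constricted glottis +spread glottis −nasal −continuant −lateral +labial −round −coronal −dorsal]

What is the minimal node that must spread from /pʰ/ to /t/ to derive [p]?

Place

The alternation /t/ → [p] changes [labial], [round], [coronal], [anterior], [distributed], [strident] and nothing else.
The smallest constituent containing every changed terminal is Place — each of its daughters lacks at least one of the affected features.
If Place spreads, every terminal under it takes /pʰ/'s value, producing [p] as observed.
[spread glottis], a feature on which the two segments disagree outside Place, is unchanged — nothing dominating it spread, and Place is the minimal sufficient constituent.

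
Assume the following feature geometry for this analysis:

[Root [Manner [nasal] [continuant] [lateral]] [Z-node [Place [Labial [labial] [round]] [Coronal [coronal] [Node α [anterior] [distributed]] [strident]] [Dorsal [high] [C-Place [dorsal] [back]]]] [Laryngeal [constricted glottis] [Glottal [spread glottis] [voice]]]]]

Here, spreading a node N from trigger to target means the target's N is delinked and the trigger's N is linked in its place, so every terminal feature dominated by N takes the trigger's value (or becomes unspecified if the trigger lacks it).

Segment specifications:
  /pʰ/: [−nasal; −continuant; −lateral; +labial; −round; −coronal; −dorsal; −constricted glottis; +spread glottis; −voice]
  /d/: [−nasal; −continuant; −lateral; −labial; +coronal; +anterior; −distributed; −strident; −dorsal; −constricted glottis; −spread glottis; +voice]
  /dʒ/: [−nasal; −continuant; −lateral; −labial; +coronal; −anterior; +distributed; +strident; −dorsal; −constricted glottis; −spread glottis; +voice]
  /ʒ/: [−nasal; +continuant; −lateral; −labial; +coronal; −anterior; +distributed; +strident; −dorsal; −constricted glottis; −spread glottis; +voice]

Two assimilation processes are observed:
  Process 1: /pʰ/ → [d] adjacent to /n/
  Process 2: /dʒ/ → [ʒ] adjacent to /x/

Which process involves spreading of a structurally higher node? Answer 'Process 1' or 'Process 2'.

Process 1

Process 1: the features that change are [voice], [spread glottis], [labial], [round], [coronal], [anterior], [distributed], [strident]; the minimal node is Z-node (depth 1).
In Process 2, [continuant] changes, so the minimal spreading node is [continuant] at depth 2.
Z-node (depth 1) sits above [continuant] (depth 2), making Process 1 the one with the higher spreading node.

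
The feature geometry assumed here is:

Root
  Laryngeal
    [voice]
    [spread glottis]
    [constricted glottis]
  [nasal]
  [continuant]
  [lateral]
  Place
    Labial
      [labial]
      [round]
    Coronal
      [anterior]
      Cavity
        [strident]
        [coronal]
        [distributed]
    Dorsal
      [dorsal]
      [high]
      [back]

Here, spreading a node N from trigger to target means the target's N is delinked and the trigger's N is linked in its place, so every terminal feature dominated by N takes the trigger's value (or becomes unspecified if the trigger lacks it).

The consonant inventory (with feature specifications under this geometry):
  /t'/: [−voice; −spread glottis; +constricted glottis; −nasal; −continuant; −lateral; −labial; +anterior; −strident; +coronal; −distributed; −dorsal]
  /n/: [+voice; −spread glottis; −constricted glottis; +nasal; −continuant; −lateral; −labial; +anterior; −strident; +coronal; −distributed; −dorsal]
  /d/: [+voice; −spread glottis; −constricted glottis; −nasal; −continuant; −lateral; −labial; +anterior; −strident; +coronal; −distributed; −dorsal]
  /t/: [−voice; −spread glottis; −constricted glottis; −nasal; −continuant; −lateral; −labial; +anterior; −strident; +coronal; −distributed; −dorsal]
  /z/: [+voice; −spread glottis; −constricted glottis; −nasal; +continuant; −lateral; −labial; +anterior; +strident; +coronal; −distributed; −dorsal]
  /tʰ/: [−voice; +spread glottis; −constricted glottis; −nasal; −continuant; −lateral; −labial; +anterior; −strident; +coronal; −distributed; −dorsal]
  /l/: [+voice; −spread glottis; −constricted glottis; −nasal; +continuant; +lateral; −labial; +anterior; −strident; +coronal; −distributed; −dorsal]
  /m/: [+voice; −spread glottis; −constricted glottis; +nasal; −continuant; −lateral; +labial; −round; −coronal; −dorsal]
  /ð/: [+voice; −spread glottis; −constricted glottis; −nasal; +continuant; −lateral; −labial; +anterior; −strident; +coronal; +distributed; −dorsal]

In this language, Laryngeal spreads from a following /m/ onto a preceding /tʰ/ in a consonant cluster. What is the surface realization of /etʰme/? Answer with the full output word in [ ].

[edme]

The Laryngeal node dominates the terminals [voice], [spread glottis], [constricted glottis].
Spreading Laryngeal from /m/ onto /tʰ/ replaces those values with /m/'s: [+voice], [−spread glottis], [−constricted glottis]. Features outside Laryngeal ([nasal], [continuant], [lateral], …) stay as in /tʰ/.
Among the inventory, only /d/ has exactly this specification, giving the surface form [edme].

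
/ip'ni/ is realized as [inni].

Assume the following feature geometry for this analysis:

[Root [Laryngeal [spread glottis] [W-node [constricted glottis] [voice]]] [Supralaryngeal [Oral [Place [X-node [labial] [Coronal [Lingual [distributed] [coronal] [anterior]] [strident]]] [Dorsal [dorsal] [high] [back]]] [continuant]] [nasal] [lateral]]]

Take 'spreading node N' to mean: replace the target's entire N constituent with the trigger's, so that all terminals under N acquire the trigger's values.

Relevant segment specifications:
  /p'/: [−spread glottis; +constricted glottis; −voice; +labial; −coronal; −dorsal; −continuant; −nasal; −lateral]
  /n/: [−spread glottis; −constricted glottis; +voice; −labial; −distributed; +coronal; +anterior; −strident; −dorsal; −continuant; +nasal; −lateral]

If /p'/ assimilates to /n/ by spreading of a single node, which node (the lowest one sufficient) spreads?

Comparing /p'/ with its surface form [n], the features that change are [voice], [constricted glottis], [nasal], [labial], [coronal], [anterior], [distributed], [strident].
These terminals are all dominated by Root, and no proper subconstituent of Root covers them all; Root is their lowest common ancestor.
If Root spreads, every terminal under it takes /n/'s value, producing [n] as observed.

Root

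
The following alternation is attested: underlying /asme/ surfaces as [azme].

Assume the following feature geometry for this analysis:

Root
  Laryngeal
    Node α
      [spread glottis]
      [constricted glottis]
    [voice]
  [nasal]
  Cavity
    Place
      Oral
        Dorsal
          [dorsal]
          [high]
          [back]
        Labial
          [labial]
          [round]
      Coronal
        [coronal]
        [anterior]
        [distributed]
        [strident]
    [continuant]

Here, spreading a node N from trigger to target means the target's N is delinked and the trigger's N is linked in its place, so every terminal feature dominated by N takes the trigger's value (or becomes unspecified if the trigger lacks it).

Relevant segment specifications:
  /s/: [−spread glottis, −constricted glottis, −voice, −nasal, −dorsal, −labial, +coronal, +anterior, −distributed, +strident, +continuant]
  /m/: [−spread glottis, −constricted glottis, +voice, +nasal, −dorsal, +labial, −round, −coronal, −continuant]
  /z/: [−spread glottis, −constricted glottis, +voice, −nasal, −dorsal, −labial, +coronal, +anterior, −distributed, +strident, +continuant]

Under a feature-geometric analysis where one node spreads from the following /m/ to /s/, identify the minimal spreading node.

/s/ and [z] differ in [voice]; every other specified feature is identical.
Only a single terminal changes, and /m/ supplies the new value, so [voice] itself is the minimal spreading constituent.
Features on which the two segments disagree outside [voice], such as [coronal], [continuant], are unchanged — nothing dominating them spread, and [voice] is the minimal sufficient constituent.

[voice]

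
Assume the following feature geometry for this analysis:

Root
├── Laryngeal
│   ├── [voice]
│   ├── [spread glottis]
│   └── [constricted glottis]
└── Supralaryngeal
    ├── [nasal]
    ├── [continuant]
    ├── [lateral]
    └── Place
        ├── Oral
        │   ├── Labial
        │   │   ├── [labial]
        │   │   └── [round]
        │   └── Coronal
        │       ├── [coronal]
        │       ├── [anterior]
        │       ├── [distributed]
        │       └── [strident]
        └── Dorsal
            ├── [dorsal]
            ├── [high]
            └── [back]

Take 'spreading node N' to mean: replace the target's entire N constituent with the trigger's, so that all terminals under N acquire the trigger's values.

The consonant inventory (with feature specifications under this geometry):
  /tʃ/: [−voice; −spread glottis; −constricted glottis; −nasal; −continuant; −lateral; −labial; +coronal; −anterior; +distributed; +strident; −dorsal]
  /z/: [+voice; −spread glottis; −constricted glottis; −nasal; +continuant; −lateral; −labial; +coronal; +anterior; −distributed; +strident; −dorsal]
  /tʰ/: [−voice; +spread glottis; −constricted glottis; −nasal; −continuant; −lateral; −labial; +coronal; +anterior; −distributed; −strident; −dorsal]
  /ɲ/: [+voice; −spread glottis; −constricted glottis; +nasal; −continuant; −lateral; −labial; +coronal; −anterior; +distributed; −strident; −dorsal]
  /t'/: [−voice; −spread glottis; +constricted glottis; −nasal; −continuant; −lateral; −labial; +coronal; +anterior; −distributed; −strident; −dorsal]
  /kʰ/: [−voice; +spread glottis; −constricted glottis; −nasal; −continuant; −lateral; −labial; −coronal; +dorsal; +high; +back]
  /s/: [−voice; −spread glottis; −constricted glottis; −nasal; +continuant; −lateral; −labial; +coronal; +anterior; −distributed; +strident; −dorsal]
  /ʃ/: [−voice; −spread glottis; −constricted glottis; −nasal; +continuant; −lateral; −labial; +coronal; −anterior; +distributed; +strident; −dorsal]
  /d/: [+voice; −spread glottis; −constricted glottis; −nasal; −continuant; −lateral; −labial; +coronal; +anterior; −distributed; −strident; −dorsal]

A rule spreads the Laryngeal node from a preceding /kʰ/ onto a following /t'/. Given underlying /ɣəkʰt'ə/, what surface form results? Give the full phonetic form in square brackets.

[ɣəkʰtʰə]

Laryngeal immediately or transitively dominates [voice], [spread glottis], [constricted glottis].
The target acquires /kʰ/'s values for everything under Laryngeal — [−voice], [+spread glottis], [−constricted glottis] — while keeping its own [nasal], [continuant], [lateral], ….
The resulting bundle matches /tʰ/ in the inventory; substituting it for /t'/ gives [ɣəkʰtʰə].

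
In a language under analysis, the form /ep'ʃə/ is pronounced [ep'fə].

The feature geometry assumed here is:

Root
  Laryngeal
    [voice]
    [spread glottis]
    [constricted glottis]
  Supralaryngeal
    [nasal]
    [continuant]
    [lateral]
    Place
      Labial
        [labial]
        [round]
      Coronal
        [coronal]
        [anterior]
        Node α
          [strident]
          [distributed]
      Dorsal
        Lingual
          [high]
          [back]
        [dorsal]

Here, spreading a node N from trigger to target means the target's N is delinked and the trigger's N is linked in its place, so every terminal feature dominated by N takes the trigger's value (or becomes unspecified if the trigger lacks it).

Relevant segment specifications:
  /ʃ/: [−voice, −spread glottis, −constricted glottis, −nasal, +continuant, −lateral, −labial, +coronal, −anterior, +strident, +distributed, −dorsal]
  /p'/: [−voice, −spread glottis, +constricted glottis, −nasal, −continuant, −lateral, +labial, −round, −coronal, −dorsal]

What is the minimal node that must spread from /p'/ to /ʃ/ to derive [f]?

The alternation /ʃ/ → [f] changes [labial], [round], [coronal], [anterior], [distributed], [strident] and nothing else.
In this geometry the lowest node dominating all of them is Place: every daughter of Place dominates only a proper subset, so no lower node suffices.
Delinking /ʃ/'s Place and associating /p'/'s Place gives precisely the feature bundle of [f].
Since [continuant] is preserved even though /p'/ disagrees there, no node above Place spread.

Place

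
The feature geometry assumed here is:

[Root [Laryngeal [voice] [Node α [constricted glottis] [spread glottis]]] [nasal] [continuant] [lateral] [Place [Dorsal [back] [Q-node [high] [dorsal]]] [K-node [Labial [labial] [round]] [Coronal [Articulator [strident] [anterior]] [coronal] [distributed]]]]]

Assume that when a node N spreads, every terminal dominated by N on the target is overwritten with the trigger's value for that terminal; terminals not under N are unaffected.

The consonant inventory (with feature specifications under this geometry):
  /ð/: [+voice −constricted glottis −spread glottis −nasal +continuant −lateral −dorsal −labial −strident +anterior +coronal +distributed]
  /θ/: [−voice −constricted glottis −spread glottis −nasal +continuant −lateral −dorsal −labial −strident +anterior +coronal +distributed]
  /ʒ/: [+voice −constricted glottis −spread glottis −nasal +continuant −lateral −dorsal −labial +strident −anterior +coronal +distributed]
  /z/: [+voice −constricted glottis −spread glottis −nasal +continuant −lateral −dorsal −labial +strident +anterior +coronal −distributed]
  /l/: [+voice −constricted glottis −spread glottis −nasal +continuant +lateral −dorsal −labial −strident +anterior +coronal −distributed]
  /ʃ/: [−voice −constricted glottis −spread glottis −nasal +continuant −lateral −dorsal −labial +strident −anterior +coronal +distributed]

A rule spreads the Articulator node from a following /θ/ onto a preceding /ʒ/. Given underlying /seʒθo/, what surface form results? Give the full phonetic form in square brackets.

Terminals under Articulator in this geometry: [strident], [anterior].
After delinking /ʒ/'s Articulator and linking /θ/'s, the affected terminals become [−strident], [+anterior]; [voice], [constricted glottis], [spread glottis], … (outside Articulator) are retained from /ʒ/.
The resulting bundle matches /ð/ in the inventory; substituting it for /ʒ/ gives [seðθo].

[seðθo]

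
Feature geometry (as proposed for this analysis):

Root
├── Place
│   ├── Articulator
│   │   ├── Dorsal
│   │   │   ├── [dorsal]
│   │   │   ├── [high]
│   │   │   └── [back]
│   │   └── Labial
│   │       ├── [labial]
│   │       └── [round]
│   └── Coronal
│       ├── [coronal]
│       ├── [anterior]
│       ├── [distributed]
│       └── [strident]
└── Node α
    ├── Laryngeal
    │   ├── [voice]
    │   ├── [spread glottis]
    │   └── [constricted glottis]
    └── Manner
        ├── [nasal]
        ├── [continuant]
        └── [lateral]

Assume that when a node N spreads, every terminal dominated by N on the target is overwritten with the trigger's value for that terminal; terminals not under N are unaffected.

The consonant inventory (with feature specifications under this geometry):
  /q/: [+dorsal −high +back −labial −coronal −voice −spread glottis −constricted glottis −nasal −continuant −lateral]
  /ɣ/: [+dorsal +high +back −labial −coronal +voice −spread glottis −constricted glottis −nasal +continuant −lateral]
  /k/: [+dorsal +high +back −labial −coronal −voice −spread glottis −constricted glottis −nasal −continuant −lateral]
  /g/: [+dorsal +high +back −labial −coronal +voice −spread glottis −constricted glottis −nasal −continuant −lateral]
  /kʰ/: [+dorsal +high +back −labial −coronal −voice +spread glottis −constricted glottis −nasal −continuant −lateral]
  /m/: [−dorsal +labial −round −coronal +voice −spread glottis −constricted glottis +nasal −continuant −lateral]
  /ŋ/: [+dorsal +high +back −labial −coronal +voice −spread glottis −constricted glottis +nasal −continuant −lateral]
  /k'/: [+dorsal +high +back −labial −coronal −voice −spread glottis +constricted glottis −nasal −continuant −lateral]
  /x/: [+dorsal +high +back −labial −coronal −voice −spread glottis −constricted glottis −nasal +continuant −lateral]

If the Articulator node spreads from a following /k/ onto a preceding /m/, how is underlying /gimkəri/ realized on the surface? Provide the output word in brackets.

[giŋkəri]

The Articulator node dominates the terminals [dorsal], [high], [back], [labial], [round].
Spreading Articulator from /k/ onto /m/ replaces those values with /k/'s: [+dorsal], [+high], [+back], [−labial]. Features outside Articulator ([coronal], [voice], [spread glottis], …) stay as in /m/.
The resulting bundle matches /ŋ/ in the inventory; substituting it for /m/ gives [giŋkəri].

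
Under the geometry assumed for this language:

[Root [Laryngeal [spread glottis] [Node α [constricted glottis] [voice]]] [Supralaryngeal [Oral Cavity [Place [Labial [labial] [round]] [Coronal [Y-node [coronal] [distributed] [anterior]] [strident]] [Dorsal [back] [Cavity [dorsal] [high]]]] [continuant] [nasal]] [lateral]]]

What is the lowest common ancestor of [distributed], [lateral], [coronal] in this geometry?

Supralaryngeal

[distributed]: Root > Supralaryngeal > Oral Cavity > Place > Coronal > Y-node > [distributed].
[lateral]: Root > Supralaryngeal > [lateral].
[coronal] lies under Y-node (below Supralaryngeal).
The lowest node appearing on every path is Supralaryngeal; each proper daughter of Supralaryngeal fails to dominate at least one of the listed features.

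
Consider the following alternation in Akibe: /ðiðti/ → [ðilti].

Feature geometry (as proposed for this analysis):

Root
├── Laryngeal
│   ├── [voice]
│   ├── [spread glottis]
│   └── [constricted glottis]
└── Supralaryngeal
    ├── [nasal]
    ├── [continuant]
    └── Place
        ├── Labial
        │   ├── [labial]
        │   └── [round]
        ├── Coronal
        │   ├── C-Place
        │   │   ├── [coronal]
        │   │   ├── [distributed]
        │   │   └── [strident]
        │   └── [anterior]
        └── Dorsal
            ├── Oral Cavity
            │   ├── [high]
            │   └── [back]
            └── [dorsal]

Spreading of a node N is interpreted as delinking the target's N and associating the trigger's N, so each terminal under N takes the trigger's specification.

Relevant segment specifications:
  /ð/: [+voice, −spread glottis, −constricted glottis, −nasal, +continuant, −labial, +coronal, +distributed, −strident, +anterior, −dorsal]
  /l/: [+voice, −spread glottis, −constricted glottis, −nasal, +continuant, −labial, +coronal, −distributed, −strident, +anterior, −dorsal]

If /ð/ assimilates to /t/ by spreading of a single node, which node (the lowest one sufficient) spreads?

/ð/ and [l] differ in [distributed]; every other specified feature is identical.
Since just one terminal is affected and it takes /t/'s value, spreading the terminal [distributed] alone is sufficient and minimal.
[voice], [continuant] stay as in /ð/ although /t/ differs there, so no node dominating them spread; among the remaining candidates [distributed] is the lowest that derives the output.

[distributed]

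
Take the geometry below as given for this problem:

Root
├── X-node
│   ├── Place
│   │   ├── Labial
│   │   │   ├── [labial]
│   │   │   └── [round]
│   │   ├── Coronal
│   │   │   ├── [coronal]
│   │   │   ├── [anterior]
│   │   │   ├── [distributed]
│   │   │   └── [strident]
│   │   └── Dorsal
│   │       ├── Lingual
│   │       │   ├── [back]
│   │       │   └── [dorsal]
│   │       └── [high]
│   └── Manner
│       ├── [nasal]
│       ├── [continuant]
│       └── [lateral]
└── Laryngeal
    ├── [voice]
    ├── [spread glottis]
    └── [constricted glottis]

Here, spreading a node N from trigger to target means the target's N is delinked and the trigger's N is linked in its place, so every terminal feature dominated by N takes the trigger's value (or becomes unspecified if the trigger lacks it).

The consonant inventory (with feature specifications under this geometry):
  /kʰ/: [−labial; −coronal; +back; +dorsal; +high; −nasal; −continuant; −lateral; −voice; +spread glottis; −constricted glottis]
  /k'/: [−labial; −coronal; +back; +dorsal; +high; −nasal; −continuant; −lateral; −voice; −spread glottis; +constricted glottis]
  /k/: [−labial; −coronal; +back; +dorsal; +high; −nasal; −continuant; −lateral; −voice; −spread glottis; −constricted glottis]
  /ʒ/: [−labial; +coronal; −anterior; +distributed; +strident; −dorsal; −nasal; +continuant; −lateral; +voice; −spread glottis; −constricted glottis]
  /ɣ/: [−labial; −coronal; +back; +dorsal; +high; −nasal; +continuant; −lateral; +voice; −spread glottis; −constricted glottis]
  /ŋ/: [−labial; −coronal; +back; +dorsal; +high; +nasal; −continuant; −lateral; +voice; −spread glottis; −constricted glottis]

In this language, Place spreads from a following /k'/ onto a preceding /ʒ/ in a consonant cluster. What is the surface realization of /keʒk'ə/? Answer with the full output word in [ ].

The Place node dominates the terminals [labial], [round], [coronal], [anterior], [distributed], [strident], [back], [dorsal], [high].
After delinking /ʒ/'s Place and linking /k'/'s, the affected terminals become [−labial], [−coronal], [+back], [+dorsal], [+high]; [nasal], [continuant], [lateral], … (outside Place) are retained from /ʒ/.
This feature bundle is that of [ɣ], so /keʒk'ə/ surfaces as [keɣk'ə].

[keɣk'ə]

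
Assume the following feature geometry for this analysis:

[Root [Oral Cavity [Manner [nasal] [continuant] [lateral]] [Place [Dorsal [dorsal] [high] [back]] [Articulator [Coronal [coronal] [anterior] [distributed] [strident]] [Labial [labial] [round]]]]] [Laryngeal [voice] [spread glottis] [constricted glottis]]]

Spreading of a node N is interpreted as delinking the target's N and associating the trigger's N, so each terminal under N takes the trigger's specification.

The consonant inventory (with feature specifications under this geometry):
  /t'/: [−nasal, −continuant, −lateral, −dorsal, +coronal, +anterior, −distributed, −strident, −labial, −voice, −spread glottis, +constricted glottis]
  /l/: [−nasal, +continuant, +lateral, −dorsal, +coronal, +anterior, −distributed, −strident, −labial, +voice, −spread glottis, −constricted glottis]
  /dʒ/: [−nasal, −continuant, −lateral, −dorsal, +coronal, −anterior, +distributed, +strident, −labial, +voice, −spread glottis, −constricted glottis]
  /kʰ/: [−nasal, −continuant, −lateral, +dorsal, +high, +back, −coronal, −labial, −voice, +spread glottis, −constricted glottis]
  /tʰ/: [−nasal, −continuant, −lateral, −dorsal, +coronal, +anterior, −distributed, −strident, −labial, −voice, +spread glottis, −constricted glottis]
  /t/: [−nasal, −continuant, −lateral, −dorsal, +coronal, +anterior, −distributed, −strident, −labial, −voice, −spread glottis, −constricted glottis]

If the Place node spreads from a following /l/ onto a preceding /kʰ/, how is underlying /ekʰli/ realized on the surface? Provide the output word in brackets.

[etʰli]

The Place node dominates the terminals [dorsal], [high], [back], [coronal], [anterior], [distributed], [strident], [labial], [round].
After delinking /kʰ/'s Place and linking /l/'s, the affected terminals become [−dorsal], [+coronal], [+anterior], [−distributed], [−strident], [−labial]; [nasal], [continuant], [lateral], … (outside Place) are retained from /kʰ/.
Among the inventory, only /tʰ/ has exactly this specification, giving the surface form [etʰli].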